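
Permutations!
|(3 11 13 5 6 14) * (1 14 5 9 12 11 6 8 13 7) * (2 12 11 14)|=12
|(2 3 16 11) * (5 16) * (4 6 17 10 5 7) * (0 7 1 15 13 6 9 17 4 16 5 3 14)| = |(0 7 16 11 2 14)(1 15 13 6 4 9 17 10 3)| = 18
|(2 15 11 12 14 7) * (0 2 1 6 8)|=|(0 2 15 11 12 14 7 1 6 8)|=10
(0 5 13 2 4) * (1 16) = (0 5 13 2 4)(1 16) = [5, 16, 4, 3, 0, 13, 6, 7, 8, 9, 10, 11, 12, 2, 14, 15, 1]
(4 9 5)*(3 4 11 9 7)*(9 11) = (11)(3 4 7)(5 9) = [0, 1, 2, 4, 7, 9, 6, 3, 8, 5, 10, 11]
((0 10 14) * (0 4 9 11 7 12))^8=[0, 1, 2, 3, 4, 5, 6, 7, 8, 9, 10, 11, 12, 13, 14]=(14)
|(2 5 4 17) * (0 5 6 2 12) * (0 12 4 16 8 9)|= |(0 5 16 8 9)(2 6)(4 17)|= 10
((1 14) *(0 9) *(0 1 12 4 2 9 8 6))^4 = (0 8 6)(1 2 12)(4 14 9) = [8, 2, 12, 3, 14, 5, 0, 7, 6, 4, 10, 11, 1, 13, 9]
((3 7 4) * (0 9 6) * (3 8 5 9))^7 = (0 6 9 5 8 4 7 3) = [6, 1, 2, 0, 7, 8, 9, 3, 4, 5]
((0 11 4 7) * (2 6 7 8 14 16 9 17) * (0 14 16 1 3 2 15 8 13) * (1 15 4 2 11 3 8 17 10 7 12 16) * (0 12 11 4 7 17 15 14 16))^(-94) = (0 3 4 13 12)(2 11 6)(7 16 9 10 17) = [3, 1, 11, 4, 13, 5, 2, 16, 8, 10, 17, 6, 0, 12, 14, 15, 9, 7]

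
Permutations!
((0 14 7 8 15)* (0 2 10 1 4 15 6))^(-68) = (0 7 6 14 8)(1 15 10 4 2) = [7, 15, 1, 3, 2, 5, 14, 6, 0, 9, 4, 11, 12, 13, 8, 10]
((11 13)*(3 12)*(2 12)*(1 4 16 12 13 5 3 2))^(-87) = (1 12 11)(2 5 4)(3 16 13) = [0, 12, 5, 16, 2, 4, 6, 7, 8, 9, 10, 1, 11, 3, 14, 15, 13]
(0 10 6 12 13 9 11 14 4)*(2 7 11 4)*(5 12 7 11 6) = (0 10 5 12 13 9 4)(2 11 14)(6 7) = [10, 1, 11, 3, 0, 12, 7, 6, 8, 4, 5, 14, 13, 9, 2]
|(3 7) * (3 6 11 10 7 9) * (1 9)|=12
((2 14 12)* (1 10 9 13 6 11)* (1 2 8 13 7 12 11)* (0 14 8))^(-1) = (0 12 7 9 10 1 6 13 8 2 11 14) = [12, 6, 11, 3, 4, 5, 13, 9, 2, 10, 1, 14, 7, 8, 0]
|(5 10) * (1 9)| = 2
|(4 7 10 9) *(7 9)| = 2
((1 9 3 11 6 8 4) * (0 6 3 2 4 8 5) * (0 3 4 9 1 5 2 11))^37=(0 4 2 3 11 6 5 9)=[4, 1, 3, 11, 2, 9, 5, 7, 8, 0, 10, 6]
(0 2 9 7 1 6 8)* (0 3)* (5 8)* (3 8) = (0 2 9 7 1 6 5 3) = [2, 6, 9, 0, 4, 3, 5, 1, 8, 7]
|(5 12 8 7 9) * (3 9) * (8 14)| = 7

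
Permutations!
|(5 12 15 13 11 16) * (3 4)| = |(3 4)(5 12 15 13 11 16)| = 6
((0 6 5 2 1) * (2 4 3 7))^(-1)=(0 1 2 7 3 4 5 6)=[1, 2, 7, 4, 5, 6, 0, 3]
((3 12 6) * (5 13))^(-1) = (3 6 12)(5 13) = [0, 1, 2, 6, 4, 13, 12, 7, 8, 9, 10, 11, 3, 5]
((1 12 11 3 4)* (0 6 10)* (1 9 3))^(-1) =[10, 11, 2, 9, 3, 5, 0, 7, 8, 4, 6, 12, 1] =(0 10 6)(1 11 12)(3 9 4)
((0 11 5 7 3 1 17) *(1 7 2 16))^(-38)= (0 16 11 1 5 17 2)= [16, 5, 0, 3, 4, 17, 6, 7, 8, 9, 10, 1, 12, 13, 14, 15, 11, 2]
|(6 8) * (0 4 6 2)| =|(0 4 6 8 2)| =5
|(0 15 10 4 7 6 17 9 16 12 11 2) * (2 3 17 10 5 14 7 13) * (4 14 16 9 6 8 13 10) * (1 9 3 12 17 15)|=16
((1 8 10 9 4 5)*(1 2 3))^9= (1 8 10 9 4 5 2 3)= [0, 8, 3, 1, 5, 2, 6, 7, 10, 4, 9]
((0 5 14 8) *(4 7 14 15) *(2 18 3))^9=(18)(0 15 7 8 5 4 14)=[15, 1, 2, 3, 14, 4, 6, 8, 5, 9, 10, 11, 12, 13, 0, 7, 16, 17, 18]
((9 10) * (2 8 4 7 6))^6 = (10)(2 8 4 7 6) = [0, 1, 8, 3, 7, 5, 2, 6, 4, 9, 10]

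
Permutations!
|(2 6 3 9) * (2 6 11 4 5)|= 12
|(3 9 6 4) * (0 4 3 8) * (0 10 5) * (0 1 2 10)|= |(0 4 8)(1 2 10 5)(3 9 6)|= 12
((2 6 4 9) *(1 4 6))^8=(9)=[0, 1, 2, 3, 4, 5, 6, 7, 8, 9]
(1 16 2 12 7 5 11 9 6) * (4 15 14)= (1 16 2 12 7 5 11 9 6)(4 15 14)= [0, 16, 12, 3, 15, 11, 1, 5, 8, 6, 10, 9, 7, 13, 4, 14, 2]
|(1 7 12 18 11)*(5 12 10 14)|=|(1 7 10 14 5 12 18 11)|=8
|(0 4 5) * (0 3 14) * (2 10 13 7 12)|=|(0 4 5 3 14)(2 10 13 7 12)|=5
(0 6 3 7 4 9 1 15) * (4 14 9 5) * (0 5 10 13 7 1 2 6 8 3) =(0 8 3 1 15 5 4 10 13 7 14 9 2 6) =[8, 15, 6, 1, 10, 4, 0, 14, 3, 2, 13, 11, 12, 7, 9, 5]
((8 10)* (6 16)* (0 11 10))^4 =(16) =[0, 1, 2, 3, 4, 5, 6, 7, 8, 9, 10, 11, 12, 13, 14, 15, 16]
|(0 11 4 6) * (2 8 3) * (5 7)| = |(0 11 4 6)(2 8 3)(5 7)| = 12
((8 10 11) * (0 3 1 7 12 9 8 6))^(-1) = [6, 3, 2, 0, 4, 5, 11, 1, 9, 12, 8, 10, 7] = (0 6 11 10 8 9 12 7 1 3)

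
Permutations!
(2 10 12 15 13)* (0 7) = (0 7)(2 10 12 15 13) = [7, 1, 10, 3, 4, 5, 6, 0, 8, 9, 12, 11, 15, 2, 14, 13]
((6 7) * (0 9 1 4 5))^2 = (0 1 5 9 4) = [1, 5, 2, 3, 0, 9, 6, 7, 8, 4]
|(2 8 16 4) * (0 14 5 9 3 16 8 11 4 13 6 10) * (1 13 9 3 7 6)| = 18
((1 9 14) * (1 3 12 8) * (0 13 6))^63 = [0, 3, 2, 1, 4, 5, 6, 7, 14, 12, 10, 11, 9, 13, 8] = (1 3)(8 14)(9 12)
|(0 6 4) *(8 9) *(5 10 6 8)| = |(0 8 9 5 10 6 4)| = 7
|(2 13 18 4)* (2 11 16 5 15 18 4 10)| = |(2 13 4 11 16 5 15 18 10)| = 9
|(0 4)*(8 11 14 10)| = |(0 4)(8 11 14 10)| = 4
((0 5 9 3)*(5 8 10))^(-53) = (0 8 10 5 9 3) = [8, 1, 2, 0, 4, 9, 6, 7, 10, 3, 5]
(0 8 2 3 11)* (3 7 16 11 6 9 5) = [8, 1, 7, 6, 4, 3, 9, 16, 2, 5, 10, 0, 12, 13, 14, 15, 11] = (0 8 2 7 16 11)(3 6 9 5)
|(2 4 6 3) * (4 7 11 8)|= 7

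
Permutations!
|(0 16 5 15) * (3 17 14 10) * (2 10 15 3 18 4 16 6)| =|(0 6 2 10 18 4 16 5 3 17 14 15)| =12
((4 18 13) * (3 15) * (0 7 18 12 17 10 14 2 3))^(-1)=(0 15 3 2 14 10 17 12 4 13 18 7)=[15, 1, 14, 2, 13, 5, 6, 0, 8, 9, 17, 11, 4, 18, 10, 3, 16, 12, 7]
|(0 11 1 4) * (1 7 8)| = 6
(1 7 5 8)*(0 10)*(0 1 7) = (0 10 1)(5 8 7) = [10, 0, 2, 3, 4, 8, 6, 5, 7, 9, 1]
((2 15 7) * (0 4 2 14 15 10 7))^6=(0 15 14 7 10 2 4)=[15, 1, 4, 3, 0, 5, 6, 10, 8, 9, 2, 11, 12, 13, 7, 14]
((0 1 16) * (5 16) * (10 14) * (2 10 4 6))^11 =(0 16 5 1)(2 10 14 4 6) =[16, 0, 10, 3, 6, 1, 2, 7, 8, 9, 14, 11, 12, 13, 4, 15, 5]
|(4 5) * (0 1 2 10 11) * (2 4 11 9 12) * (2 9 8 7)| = 20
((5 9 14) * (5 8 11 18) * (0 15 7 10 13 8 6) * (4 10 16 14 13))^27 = (0 16)(4 10)(5 8)(6 7)(9 11)(13 18)(14 15) = [16, 1, 2, 3, 10, 8, 7, 6, 5, 11, 4, 9, 12, 18, 15, 14, 0, 17, 13]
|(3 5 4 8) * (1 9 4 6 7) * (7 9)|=6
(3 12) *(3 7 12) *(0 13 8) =(0 13 8)(7 12) =[13, 1, 2, 3, 4, 5, 6, 12, 0, 9, 10, 11, 7, 8]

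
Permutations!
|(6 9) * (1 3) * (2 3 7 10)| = |(1 7 10 2 3)(6 9)| = 10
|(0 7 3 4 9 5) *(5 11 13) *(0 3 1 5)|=9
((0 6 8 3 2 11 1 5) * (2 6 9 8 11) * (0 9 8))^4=(0 11)(1 8)(3 5)(6 9)=[11, 8, 2, 5, 4, 3, 9, 7, 1, 6, 10, 0]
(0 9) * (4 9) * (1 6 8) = (0 4 9)(1 6 8) = [4, 6, 2, 3, 9, 5, 8, 7, 1, 0]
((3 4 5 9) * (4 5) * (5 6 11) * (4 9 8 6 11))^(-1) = (3 9 4 6 8 5 11) = [0, 1, 2, 9, 6, 11, 8, 7, 5, 4, 10, 3]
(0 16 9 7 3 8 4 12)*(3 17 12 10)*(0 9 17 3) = (0 16 17 12 9 7 3 8 4 10) = [16, 1, 2, 8, 10, 5, 6, 3, 4, 7, 0, 11, 9, 13, 14, 15, 17, 12]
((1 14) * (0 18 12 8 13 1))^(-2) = (0 1 8 18 14 13 12) = [1, 8, 2, 3, 4, 5, 6, 7, 18, 9, 10, 11, 0, 12, 13, 15, 16, 17, 14]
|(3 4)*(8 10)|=2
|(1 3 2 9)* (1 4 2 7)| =|(1 3 7)(2 9 4)| =3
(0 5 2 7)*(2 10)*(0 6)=(0 5 10 2 7 6)=[5, 1, 7, 3, 4, 10, 0, 6, 8, 9, 2]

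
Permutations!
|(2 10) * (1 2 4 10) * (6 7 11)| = |(1 2)(4 10)(6 7 11)| = 6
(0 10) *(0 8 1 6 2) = [10, 6, 0, 3, 4, 5, 2, 7, 1, 9, 8] = (0 10 8 1 6 2)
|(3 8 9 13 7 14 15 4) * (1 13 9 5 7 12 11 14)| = |(1 13 12 11 14 15 4 3 8 5 7)| = 11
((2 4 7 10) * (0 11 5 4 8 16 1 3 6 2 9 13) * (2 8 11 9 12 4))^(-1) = [13, 16, 5, 1, 12, 11, 3, 4, 6, 0, 7, 2, 10, 9, 14, 15, 8] = (0 13 9)(1 16 8 6 3)(2 5 11)(4 12 10 7)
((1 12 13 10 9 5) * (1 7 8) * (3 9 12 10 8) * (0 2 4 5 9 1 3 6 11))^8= [2, 12, 4, 10, 5, 7, 11, 6, 1, 9, 13, 0, 8, 3]= (0 2 4 5 7 6 11)(1 12 8)(3 10 13)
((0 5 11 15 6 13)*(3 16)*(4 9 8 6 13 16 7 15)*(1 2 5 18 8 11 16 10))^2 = [8, 5, 16, 15, 11, 3, 1, 13, 10, 4, 2, 9, 12, 18, 14, 0, 7, 17, 6] = (0 8 10 2 16 7 13 18 6 1 5 3 15)(4 11 9)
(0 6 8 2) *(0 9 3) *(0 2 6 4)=[4, 1, 9, 2, 0, 5, 8, 7, 6, 3]=(0 4)(2 9 3)(6 8)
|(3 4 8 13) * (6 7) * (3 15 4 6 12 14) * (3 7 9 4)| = |(3 6 9 4 8 13 15)(7 12 14)| = 21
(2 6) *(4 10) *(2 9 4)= [0, 1, 6, 3, 10, 5, 9, 7, 8, 4, 2]= (2 6 9 4 10)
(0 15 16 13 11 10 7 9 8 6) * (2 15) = [2, 1, 15, 3, 4, 5, 0, 9, 6, 8, 7, 10, 12, 11, 14, 16, 13] = (0 2 15 16 13 11 10 7 9 8 6)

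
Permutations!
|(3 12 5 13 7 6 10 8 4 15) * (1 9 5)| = |(1 9 5 13 7 6 10 8 4 15 3 12)| = 12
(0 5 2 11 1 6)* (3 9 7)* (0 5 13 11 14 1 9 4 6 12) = (0 13 11 9 7 3 4 6 5 2 14 1 12) = [13, 12, 14, 4, 6, 2, 5, 3, 8, 7, 10, 9, 0, 11, 1]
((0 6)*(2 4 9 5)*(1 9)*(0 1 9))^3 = (2 5 9 4) = [0, 1, 5, 3, 2, 9, 6, 7, 8, 4]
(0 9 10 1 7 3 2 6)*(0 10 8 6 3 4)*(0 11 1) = (0 9 8 6 10)(1 7 4 11)(2 3) = [9, 7, 3, 2, 11, 5, 10, 4, 6, 8, 0, 1]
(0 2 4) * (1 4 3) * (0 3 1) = (0 2 1 4 3) = [2, 4, 1, 0, 3]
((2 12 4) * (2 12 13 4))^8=(13)=[0, 1, 2, 3, 4, 5, 6, 7, 8, 9, 10, 11, 12, 13]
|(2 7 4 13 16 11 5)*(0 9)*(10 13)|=8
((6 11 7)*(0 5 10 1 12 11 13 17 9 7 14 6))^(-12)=(17)=[0, 1, 2, 3, 4, 5, 6, 7, 8, 9, 10, 11, 12, 13, 14, 15, 16, 17]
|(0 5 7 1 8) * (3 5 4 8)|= |(0 4 8)(1 3 5 7)|= 12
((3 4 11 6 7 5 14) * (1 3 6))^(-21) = [0, 11, 2, 1, 3, 7, 14, 6, 8, 9, 10, 4, 12, 13, 5] = (1 11 4 3)(5 7 6 14)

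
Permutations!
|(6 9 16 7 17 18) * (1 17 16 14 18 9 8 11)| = |(1 17 9 14 18 6 8 11)(7 16)| = 8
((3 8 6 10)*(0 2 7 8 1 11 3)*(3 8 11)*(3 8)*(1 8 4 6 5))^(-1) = (0 10 6 4 1 5 8 3 11 7 2) = [10, 5, 0, 11, 1, 8, 4, 2, 3, 9, 6, 7]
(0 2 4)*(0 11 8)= [2, 1, 4, 3, 11, 5, 6, 7, 0, 9, 10, 8]= (0 2 4 11 8)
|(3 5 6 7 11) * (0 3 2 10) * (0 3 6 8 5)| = 14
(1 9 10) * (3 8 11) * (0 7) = (0 7)(1 9 10)(3 8 11) = [7, 9, 2, 8, 4, 5, 6, 0, 11, 10, 1, 3]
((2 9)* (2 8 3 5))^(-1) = [0, 1, 5, 8, 4, 3, 6, 7, 9, 2] = (2 5 3 8 9)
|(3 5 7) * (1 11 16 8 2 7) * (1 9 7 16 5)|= |(1 11 5 9 7 3)(2 16 8)|= 6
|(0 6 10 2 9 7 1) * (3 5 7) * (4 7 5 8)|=|(0 6 10 2 9 3 8 4 7 1)|=10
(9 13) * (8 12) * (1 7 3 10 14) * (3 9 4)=(1 7 9 13 4 3 10 14)(8 12)=[0, 7, 2, 10, 3, 5, 6, 9, 12, 13, 14, 11, 8, 4, 1]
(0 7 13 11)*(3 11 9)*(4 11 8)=[7, 1, 2, 8, 11, 5, 6, 13, 4, 3, 10, 0, 12, 9]=(0 7 13 9 3 8 4 11)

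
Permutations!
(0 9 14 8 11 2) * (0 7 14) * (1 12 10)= (0 9)(1 12 10)(2 7 14 8 11)= [9, 12, 7, 3, 4, 5, 6, 14, 11, 0, 1, 2, 10, 13, 8]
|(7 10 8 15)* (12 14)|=4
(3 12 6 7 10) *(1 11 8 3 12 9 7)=(1 11 8 3 9 7 10 12 6)=[0, 11, 2, 9, 4, 5, 1, 10, 3, 7, 12, 8, 6]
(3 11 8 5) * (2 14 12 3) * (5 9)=(2 14 12 3 11 8 9 5)=[0, 1, 14, 11, 4, 2, 6, 7, 9, 5, 10, 8, 3, 13, 12]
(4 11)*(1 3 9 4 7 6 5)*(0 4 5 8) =(0 4 11 7 6 8)(1 3 9 5) =[4, 3, 2, 9, 11, 1, 8, 6, 0, 5, 10, 7]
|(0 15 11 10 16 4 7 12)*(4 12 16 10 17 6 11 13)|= 21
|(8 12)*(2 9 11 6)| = |(2 9 11 6)(8 12)| = 4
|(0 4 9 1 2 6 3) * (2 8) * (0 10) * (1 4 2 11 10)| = |(0 2 6 3 1 8 11 10)(4 9)| = 8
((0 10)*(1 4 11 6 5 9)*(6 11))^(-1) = (11)(0 10)(1 9 5 6 4) = [10, 9, 2, 3, 1, 6, 4, 7, 8, 5, 0, 11]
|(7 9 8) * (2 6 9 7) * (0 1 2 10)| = 7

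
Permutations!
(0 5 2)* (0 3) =(0 5 2 3) =[5, 1, 3, 0, 4, 2]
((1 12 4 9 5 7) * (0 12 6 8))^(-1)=[8, 7, 2, 3, 12, 9, 1, 5, 6, 4, 10, 11, 0]=(0 8 6 1 7 5 9 4 12)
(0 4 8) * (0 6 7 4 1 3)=(0 1 3)(4 8 6 7)=[1, 3, 2, 0, 8, 5, 7, 4, 6]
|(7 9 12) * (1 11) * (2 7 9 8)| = 6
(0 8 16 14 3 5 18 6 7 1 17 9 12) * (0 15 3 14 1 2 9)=(0 8 16 1 17)(2 9 12 15 3 5 18 6 7)=[8, 17, 9, 5, 4, 18, 7, 2, 16, 12, 10, 11, 15, 13, 14, 3, 1, 0, 6]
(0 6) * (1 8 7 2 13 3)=(0 6)(1 8 7 2 13 3)=[6, 8, 13, 1, 4, 5, 0, 2, 7, 9, 10, 11, 12, 3]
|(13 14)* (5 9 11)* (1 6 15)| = |(1 6 15)(5 9 11)(13 14)| = 6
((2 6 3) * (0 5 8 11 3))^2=(0 8 3 6 5 11 2)=[8, 1, 0, 6, 4, 11, 5, 7, 3, 9, 10, 2]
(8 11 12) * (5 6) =(5 6)(8 11 12) =[0, 1, 2, 3, 4, 6, 5, 7, 11, 9, 10, 12, 8]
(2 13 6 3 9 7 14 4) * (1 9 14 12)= (1 9 7 12)(2 13 6 3 14 4)= [0, 9, 13, 14, 2, 5, 3, 12, 8, 7, 10, 11, 1, 6, 4]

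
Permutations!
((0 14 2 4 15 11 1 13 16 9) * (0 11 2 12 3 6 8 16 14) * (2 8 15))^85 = (1 16 6 14 11 8 3 13 9 15 12)(2 4) = [0, 16, 4, 13, 2, 5, 14, 7, 3, 15, 10, 8, 1, 9, 11, 12, 6]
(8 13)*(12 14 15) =(8 13)(12 14 15) =[0, 1, 2, 3, 4, 5, 6, 7, 13, 9, 10, 11, 14, 8, 15, 12]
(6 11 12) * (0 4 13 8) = [4, 1, 2, 3, 13, 5, 11, 7, 0, 9, 10, 12, 6, 8] = (0 4 13 8)(6 11 12)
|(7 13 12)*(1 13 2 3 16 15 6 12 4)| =|(1 13 4)(2 3 16 15 6 12 7)| =21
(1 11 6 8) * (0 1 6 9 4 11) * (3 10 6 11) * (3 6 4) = (0 1)(3 10 4 6 8 11 9) = [1, 0, 2, 10, 6, 5, 8, 7, 11, 3, 4, 9]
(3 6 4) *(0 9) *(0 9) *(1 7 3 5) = (9)(1 7 3 6 4 5) = [0, 7, 2, 6, 5, 1, 4, 3, 8, 9]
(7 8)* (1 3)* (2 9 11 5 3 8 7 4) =(1 8 4 2 9 11 5 3) =[0, 8, 9, 1, 2, 3, 6, 7, 4, 11, 10, 5]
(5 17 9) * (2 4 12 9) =(2 4 12 9 5 17) =[0, 1, 4, 3, 12, 17, 6, 7, 8, 5, 10, 11, 9, 13, 14, 15, 16, 2]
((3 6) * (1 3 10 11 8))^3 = (1 10)(3 11)(6 8) = [0, 10, 2, 11, 4, 5, 8, 7, 6, 9, 1, 3]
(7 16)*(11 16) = (7 11 16) = [0, 1, 2, 3, 4, 5, 6, 11, 8, 9, 10, 16, 12, 13, 14, 15, 7]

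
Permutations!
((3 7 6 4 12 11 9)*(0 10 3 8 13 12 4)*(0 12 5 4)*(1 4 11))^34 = (0 3 6 1)(4 10 7 12)(5 13 8 9 11) = [3, 0, 2, 6, 10, 13, 1, 12, 9, 11, 7, 5, 4, 8]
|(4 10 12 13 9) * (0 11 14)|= |(0 11 14)(4 10 12 13 9)|= 15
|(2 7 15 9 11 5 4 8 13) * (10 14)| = |(2 7 15 9 11 5 4 8 13)(10 14)| = 18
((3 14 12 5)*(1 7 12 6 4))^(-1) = [0, 4, 2, 5, 6, 12, 14, 1, 8, 9, 10, 11, 7, 13, 3] = (1 4 6 14 3 5 12 7)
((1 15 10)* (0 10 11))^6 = [10, 15, 2, 3, 4, 5, 6, 7, 8, 9, 1, 0, 12, 13, 14, 11] = (0 10 1 15 11)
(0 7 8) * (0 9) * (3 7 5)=(0 5 3 7 8 9)=[5, 1, 2, 7, 4, 3, 6, 8, 9, 0]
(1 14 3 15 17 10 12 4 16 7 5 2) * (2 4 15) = [0, 14, 1, 2, 16, 4, 6, 5, 8, 9, 12, 11, 15, 13, 3, 17, 7, 10] = (1 14 3 2)(4 16 7 5)(10 12 15 17)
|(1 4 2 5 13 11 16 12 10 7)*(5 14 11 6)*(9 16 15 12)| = 18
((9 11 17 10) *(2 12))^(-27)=(2 12)(9 11 17 10)=[0, 1, 12, 3, 4, 5, 6, 7, 8, 11, 9, 17, 2, 13, 14, 15, 16, 10]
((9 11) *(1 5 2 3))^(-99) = (1 5 2 3)(9 11) = [0, 5, 3, 1, 4, 2, 6, 7, 8, 11, 10, 9]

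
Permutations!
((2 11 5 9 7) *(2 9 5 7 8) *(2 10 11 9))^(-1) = [0, 1, 7, 3, 4, 5, 6, 11, 9, 2, 8, 10] = (2 7 11 10 8 9)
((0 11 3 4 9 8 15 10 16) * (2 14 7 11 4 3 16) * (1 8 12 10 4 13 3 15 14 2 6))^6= (0 12 7 15 1)(3 6 16 9 14)(4 8 13 10 11)= [12, 0, 2, 6, 8, 5, 16, 15, 13, 14, 11, 4, 7, 10, 3, 1, 9]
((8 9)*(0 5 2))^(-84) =[0, 1, 2, 3, 4, 5, 6, 7, 8, 9] =(9)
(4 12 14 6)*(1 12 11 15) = (1 12 14 6 4 11 15) = [0, 12, 2, 3, 11, 5, 4, 7, 8, 9, 10, 15, 14, 13, 6, 1]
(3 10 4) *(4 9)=(3 10 9 4)=[0, 1, 2, 10, 3, 5, 6, 7, 8, 4, 9]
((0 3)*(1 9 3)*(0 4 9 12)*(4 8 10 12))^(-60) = (0 3)(1 8)(4 10)(9 12) = [3, 8, 2, 0, 10, 5, 6, 7, 1, 12, 4, 11, 9]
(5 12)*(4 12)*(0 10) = (0 10)(4 12 5) = [10, 1, 2, 3, 12, 4, 6, 7, 8, 9, 0, 11, 5]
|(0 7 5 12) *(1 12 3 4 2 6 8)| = 10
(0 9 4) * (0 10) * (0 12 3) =(0 9 4 10 12 3) =[9, 1, 2, 0, 10, 5, 6, 7, 8, 4, 12, 11, 3]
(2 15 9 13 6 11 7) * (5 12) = (2 15 9 13 6 11 7)(5 12) = [0, 1, 15, 3, 4, 12, 11, 2, 8, 13, 10, 7, 5, 6, 14, 9]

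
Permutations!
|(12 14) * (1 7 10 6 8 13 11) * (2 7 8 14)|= 12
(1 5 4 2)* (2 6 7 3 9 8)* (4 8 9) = (9)(1 5 8 2)(3 4 6 7) = [0, 5, 1, 4, 6, 8, 7, 3, 2, 9]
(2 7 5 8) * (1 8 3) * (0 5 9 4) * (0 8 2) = [5, 2, 7, 1, 8, 3, 6, 9, 0, 4] = (0 5 3 1 2 7 9 4 8)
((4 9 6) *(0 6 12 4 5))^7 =(0 6 5)(4 9 12) =[6, 1, 2, 3, 9, 0, 5, 7, 8, 12, 10, 11, 4]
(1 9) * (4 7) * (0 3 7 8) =(0 3 7 4 8)(1 9) =[3, 9, 2, 7, 8, 5, 6, 4, 0, 1]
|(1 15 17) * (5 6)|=6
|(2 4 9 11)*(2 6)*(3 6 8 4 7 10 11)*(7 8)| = |(2 8 4 9 3 6)(7 10 11)| = 6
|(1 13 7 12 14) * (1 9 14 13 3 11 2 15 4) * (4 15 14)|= |(15)(1 3 11 2 14 9 4)(7 12 13)|= 21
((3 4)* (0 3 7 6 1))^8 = (0 4 6)(1 3 7) = [4, 3, 2, 7, 6, 5, 0, 1]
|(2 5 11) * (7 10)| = |(2 5 11)(7 10)| = 6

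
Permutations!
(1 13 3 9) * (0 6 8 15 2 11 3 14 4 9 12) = (0 6 8 15 2 11 3 12)(1 13 14 4 9) = [6, 13, 11, 12, 9, 5, 8, 7, 15, 1, 10, 3, 0, 14, 4, 2]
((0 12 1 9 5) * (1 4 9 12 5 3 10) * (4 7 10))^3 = (0 5)(1 10 7 12) = [5, 10, 2, 3, 4, 0, 6, 12, 8, 9, 7, 11, 1]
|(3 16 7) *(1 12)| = 6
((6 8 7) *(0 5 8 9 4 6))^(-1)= (0 7 8 5)(4 9 6)= [7, 1, 2, 3, 9, 0, 4, 8, 5, 6]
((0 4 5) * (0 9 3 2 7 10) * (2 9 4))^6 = (0 7)(2 10) = [7, 1, 10, 3, 4, 5, 6, 0, 8, 9, 2]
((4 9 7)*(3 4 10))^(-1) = (3 10 7 9 4) = [0, 1, 2, 10, 3, 5, 6, 9, 8, 4, 7]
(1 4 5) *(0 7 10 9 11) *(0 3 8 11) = (0 7 10 9)(1 4 5)(3 8 11) = [7, 4, 2, 8, 5, 1, 6, 10, 11, 0, 9, 3]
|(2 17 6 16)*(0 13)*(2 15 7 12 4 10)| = |(0 13)(2 17 6 16 15 7 12 4 10)| = 18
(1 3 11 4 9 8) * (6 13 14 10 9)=(1 3 11 4 6 13 14 10 9 8)=[0, 3, 2, 11, 6, 5, 13, 7, 1, 8, 9, 4, 12, 14, 10]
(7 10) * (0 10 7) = (0 10) = [10, 1, 2, 3, 4, 5, 6, 7, 8, 9, 0]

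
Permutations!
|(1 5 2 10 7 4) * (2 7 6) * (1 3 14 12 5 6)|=12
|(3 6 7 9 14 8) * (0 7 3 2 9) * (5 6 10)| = 4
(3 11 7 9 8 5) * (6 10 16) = [0, 1, 2, 11, 4, 3, 10, 9, 5, 8, 16, 7, 12, 13, 14, 15, 6] = (3 11 7 9 8 5)(6 10 16)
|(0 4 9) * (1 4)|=4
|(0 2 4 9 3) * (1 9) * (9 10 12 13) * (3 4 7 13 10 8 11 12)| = 12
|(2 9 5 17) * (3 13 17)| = |(2 9 5 3 13 17)| = 6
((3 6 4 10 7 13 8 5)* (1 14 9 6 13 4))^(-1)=[0, 6, 2, 5, 7, 8, 9, 10, 13, 14, 4, 11, 12, 3, 1]=(1 6 9 14)(3 5 8 13)(4 7 10)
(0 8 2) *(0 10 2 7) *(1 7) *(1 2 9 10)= (0 8 2 1 7)(9 10)= [8, 7, 1, 3, 4, 5, 6, 0, 2, 10, 9]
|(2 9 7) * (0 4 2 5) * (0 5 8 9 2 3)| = |(0 4 3)(7 8 9)| = 3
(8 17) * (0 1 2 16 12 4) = (0 1 2 16 12 4)(8 17) = [1, 2, 16, 3, 0, 5, 6, 7, 17, 9, 10, 11, 4, 13, 14, 15, 12, 8]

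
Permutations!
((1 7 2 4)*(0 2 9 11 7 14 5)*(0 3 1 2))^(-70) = (1 5)(3 14)(7 11 9) = [0, 5, 2, 14, 4, 1, 6, 11, 8, 7, 10, 9, 12, 13, 3]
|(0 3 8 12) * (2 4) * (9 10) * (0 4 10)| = |(0 3 8 12 4 2 10 9)| = 8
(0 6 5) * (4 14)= (0 6 5)(4 14)= [6, 1, 2, 3, 14, 0, 5, 7, 8, 9, 10, 11, 12, 13, 4]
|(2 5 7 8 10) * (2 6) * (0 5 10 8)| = |(0 5 7)(2 10 6)| = 3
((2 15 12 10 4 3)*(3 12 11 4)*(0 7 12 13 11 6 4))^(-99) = (15) = [0, 1, 2, 3, 4, 5, 6, 7, 8, 9, 10, 11, 12, 13, 14, 15]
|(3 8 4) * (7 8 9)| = 5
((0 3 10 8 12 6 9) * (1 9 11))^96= (0 11 8)(1 12 3)(6 10 9)= [11, 12, 2, 1, 4, 5, 10, 7, 0, 6, 9, 8, 3]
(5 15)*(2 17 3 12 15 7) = (2 17 3 12 15 5 7) = [0, 1, 17, 12, 4, 7, 6, 2, 8, 9, 10, 11, 15, 13, 14, 5, 16, 3]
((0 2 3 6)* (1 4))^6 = [3, 1, 6, 0, 4, 5, 2] = (0 3)(2 6)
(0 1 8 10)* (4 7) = [1, 8, 2, 3, 7, 5, 6, 4, 10, 9, 0] = (0 1 8 10)(4 7)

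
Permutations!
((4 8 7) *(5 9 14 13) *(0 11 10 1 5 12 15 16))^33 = (16) = [0, 1, 2, 3, 4, 5, 6, 7, 8, 9, 10, 11, 12, 13, 14, 15, 16]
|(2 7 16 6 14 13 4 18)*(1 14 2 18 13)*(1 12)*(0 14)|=4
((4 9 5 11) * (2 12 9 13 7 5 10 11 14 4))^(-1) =(2 11 10 9 12)(4 14 5 7 13) =[0, 1, 11, 3, 14, 7, 6, 13, 8, 12, 9, 10, 2, 4, 5]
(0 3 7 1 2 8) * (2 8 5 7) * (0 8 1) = (8)(0 3 2 5 7) = [3, 1, 5, 2, 4, 7, 6, 0, 8]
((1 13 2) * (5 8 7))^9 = (13) = [0, 1, 2, 3, 4, 5, 6, 7, 8, 9, 10, 11, 12, 13]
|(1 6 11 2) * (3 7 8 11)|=|(1 6 3 7 8 11 2)|=7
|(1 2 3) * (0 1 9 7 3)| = 3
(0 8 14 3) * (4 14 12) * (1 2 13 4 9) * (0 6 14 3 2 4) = (0 8 12 9 1 4 3 6 14 2 13) = [8, 4, 13, 6, 3, 5, 14, 7, 12, 1, 10, 11, 9, 0, 2]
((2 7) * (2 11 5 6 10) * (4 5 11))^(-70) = (11)(2 4 6)(5 10 7) = [0, 1, 4, 3, 6, 10, 2, 5, 8, 9, 7, 11]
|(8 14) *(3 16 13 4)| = |(3 16 13 4)(8 14)| = 4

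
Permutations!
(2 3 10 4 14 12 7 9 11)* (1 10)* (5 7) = (1 10 4 14 12 5 7 9 11 2 3) = [0, 10, 3, 1, 14, 7, 6, 9, 8, 11, 4, 2, 5, 13, 12]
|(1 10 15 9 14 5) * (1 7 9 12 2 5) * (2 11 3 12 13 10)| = 6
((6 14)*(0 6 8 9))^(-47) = (0 8 6 9 14) = [8, 1, 2, 3, 4, 5, 9, 7, 6, 14, 10, 11, 12, 13, 0]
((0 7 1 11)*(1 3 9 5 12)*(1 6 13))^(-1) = (0 11 1 13 6 12 5 9 3 7) = [11, 13, 2, 7, 4, 9, 12, 0, 8, 3, 10, 1, 5, 6]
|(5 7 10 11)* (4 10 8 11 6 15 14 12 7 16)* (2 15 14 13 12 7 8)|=|(2 15 13 12 8 11 5 16 4 10 6 14 7)|=13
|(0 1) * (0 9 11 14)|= |(0 1 9 11 14)|= 5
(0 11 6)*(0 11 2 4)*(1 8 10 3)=(0 2 4)(1 8 10 3)(6 11)=[2, 8, 4, 1, 0, 5, 11, 7, 10, 9, 3, 6]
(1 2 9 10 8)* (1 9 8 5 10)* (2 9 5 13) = (1 9)(2 8 5 10 13) = [0, 9, 8, 3, 4, 10, 6, 7, 5, 1, 13, 11, 12, 2]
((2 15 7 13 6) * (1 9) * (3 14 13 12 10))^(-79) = (1 9)(2 7 10 14 6 15 12 3 13) = [0, 9, 7, 13, 4, 5, 15, 10, 8, 1, 14, 11, 3, 2, 6, 12]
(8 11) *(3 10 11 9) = (3 10 11 8 9) = [0, 1, 2, 10, 4, 5, 6, 7, 9, 3, 11, 8]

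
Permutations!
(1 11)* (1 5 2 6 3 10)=(1 11 5 2 6 3 10)=[0, 11, 6, 10, 4, 2, 3, 7, 8, 9, 1, 5]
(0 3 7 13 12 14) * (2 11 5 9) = (0 3 7 13 12 14)(2 11 5 9) = [3, 1, 11, 7, 4, 9, 6, 13, 8, 2, 10, 5, 14, 12, 0]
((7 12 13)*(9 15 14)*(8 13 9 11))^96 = (15) = [0, 1, 2, 3, 4, 5, 6, 7, 8, 9, 10, 11, 12, 13, 14, 15]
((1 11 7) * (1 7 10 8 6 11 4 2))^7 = [0, 4, 1, 3, 2, 5, 8, 7, 10, 9, 11, 6] = (1 4 2)(6 8 10 11)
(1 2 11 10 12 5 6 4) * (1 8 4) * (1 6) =(1 2 11 10 12 5)(4 8) =[0, 2, 11, 3, 8, 1, 6, 7, 4, 9, 12, 10, 5]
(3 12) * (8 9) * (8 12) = (3 8 9 12) = [0, 1, 2, 8, 4, 5, 6, 7, 9, 12, 10, 11, 3]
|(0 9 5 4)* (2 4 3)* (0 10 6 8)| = 9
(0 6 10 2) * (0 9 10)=[6, 1, 9, 3, 4, 5, 0, 7, 8, 10, 2]=(0 6)(2 9 10)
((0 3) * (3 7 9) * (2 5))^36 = (9) = [0, 1, 2, 3, 4, 5, 6, 7, 8, 9]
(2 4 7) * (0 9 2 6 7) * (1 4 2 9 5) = (9)(0 5 1 4)(6 7) = [5, 4, 2, 3, 0, 1, 7, 6, 8, 9]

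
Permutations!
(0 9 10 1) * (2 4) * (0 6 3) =(0 9 10 1 6 3)(2 4) =[9, 6, 4, 0, 2, 5, 3, 7, 8, 10, 1]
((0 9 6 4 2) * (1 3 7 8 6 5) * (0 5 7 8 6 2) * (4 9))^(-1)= [4, 5, 8, 1, 0, 2, 7, 9, 3, 6]= (0 4)(1 5 2 8 3)(6 7 9)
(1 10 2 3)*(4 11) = (1 10 2 3)(4 11) = [0, 10, 3, 1, 11, 5, 6, 7, 8, 9, 2, 4]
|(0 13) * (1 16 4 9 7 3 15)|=|(0 13)(1 16 4 9 7 3 15)|=14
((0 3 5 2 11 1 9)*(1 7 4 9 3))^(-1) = [9, 0, 5, 1, 7, 3, 6, 11, 8, 4, 10, 2] = (0 9 4 7 11 2 5 3 1)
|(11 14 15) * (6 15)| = |(6 15 11 14)| = 4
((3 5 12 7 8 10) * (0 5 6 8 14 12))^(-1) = (0 5)(3 10 8 6)(7 12 14) = [5, 1, 2, 10, 4, 0, 3, 12, 6, 9, 8, 11, 14, 13, 7]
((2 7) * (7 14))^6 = (14) = [0, 1, 2, 3, 4, 5, 6, 7, 8, 9, 10, 11, 12, 13, 14]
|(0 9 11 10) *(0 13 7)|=6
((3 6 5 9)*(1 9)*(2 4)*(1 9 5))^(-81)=(1 6 3 9 5)(2 4)=[0, 6, 4, 9, 2, 1, 3, 7, 8, 5]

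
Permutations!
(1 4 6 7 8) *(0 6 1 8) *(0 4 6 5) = (8)(0 5)(1 6 7 4) = [5, 6, 2, 3, 1, 0, 7, 4, 8]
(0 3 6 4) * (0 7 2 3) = (2 3 6 4 7) = [0, 1, 3, 6, 7, 5, 4, 2]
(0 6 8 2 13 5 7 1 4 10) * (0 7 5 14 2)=(0 6 8)(1 4 10 7)(2 13 14)=[6, 4, 13, 3, 10, 5, 8, 1, 0, 9, 7, 11, 12, 14, 2]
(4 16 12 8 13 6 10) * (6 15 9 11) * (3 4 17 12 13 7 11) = [0, 1, 2, 4, 16, 5, 10, 11, 7, 3, 17, 6, 8, 15, 14, 9, 13, 12] = (3 4 16 13 15 9)(6 10 17 12 8 7 11)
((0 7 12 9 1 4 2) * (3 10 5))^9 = (0 12 1 2 7 9 4) = [12, 2, 7, 3, 0, 5, 6, 9, 8, 4, 10, 11, 1]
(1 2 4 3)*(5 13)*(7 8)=(1 2 4 3)(5 13)(7 8)=[0, 2, 4, 1, 3, 13, 6, 8, 7, 9, 10, 11, 12, 5]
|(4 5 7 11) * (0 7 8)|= 6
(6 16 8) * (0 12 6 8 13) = [12, 1, 2, 3, 4, 5, 16, 7, 8, 9, 10, 11, 6, 0, 14, 15, 13] = (0 12 6 16 13)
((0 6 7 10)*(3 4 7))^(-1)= (0 10 7 4 3 6)= [10, 1, 2, 6, 3, 5, 0, 4, 8, 9, 7]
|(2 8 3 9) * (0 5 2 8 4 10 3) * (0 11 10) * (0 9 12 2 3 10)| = |(0 5 3 12 2 4 9 8 11)| = 9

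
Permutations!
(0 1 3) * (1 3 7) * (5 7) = [3, 5, 2, 0, 4, 7, 6, 1] = (0 3)(1 5 7)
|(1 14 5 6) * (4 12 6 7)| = 7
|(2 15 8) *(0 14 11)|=|(0 14 11)(2 15 8)|=3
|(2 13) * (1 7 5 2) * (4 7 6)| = 7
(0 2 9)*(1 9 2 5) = [5, 9, 2, 3, 4, 1, 6, 7, 8, 0] = (0 5 1 9)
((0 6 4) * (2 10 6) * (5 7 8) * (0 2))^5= (2 10 6 4)(5 8 7)= [0, 1, 10, 3, 2, 8, 4, 5, 7, 9, 6]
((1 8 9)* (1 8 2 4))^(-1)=[0, 4, 1, 3, 2, 5, 6, 7, 9, 8]=(1 4 2)(8 9)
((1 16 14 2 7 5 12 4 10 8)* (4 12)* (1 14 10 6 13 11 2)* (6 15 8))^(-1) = (1 14 8 15 4 5 7 2 11 13 6 10 16) = [0, 14, 11, 3, 5, 7, 10, 2, 15, 9, 16, 13, 12, 6, 8, 4, 1]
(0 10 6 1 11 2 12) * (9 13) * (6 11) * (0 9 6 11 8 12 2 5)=(0 10 8 12 9 13 6 1 11 5)=[10, 11, 2, 3, 4, 0, 1, 7, 12, 13, 8, 5, 9, 6]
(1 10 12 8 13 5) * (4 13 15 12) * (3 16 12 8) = (1 10 4 13 5)(3 16 12)(8 15) = [0, 10, 2, 16, 13, 1, 6, 7, 15, 9, 4, 11, 3, 5, 14, 8, 12]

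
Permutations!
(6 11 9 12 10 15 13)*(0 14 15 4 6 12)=[14, 1, 2, 3, 6, 5, 11, 7, 8, 0, 4, 9, 10, 12, 15, 13]=(0 14 15 13 12 10 4 6 11 9)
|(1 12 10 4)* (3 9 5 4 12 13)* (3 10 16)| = |(1 13 10 12 16 3 9 5 4)| = 9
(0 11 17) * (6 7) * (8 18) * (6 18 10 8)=(0 11 17)(6 7 18)(8 10)=[11, 1, 2, 3, 4, 5, 7, 18, 10, 9, 8, 17, 12, 13, 14, 15, 16, 0, 6]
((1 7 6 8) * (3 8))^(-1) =(1 8 3 6 7) =[0, 8, 2, 6, 4, 5, 7, 1, 3]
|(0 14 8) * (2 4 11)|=3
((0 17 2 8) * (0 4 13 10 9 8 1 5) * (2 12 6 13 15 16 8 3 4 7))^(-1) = [5, 2, 7, 9, 3, 1, 12, 8, 16, 10, 13, 11, 17, 6, 14, 4, 15, 0] = (0 5 1 2 7 8 16 15 4 3 9 10 13 6 12 17)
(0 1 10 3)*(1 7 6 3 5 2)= (0 7 6 3)(1 10 5 2)= [7, 10, 1, 0, 4, 2, 3, 6, 8, 9, 5]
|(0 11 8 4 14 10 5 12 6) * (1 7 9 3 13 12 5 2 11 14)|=|(0 14 10 2 11 8 4 1 7 9 3 13 12 6)|=14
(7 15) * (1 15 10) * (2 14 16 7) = (1 15 2 14 16 7 10) = [0, 15, 14, 3, 4, 5, 6, 10, 8, 9, 1, 11, 12, 13, 16, 2, 7]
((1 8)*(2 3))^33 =(1 8)(2 3) =[0, 8, 3, 2, 4, 5, 6, 7, 1]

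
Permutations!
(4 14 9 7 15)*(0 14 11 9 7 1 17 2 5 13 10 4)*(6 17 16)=(0 14 7 15)(1 16 6 17 2 5 13 10 4 11 9)=[14, 16, 5, 3, 11, 13, 17, 15, 8, 1, 4, 9, 12, 10, 7, 0, 6, 2]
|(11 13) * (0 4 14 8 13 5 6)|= |(0 4 14 8 13 11 5 6)|= 8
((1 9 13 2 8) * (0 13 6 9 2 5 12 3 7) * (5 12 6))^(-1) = (0 7 3 12 13)(1 8 2)(5 9 6) = [7, 8, 1, 12, 4, 9, 5, 3, 2, 6, 10, 11, 13, 0]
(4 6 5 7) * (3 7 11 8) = (3 7 4 6 5 11 8) = [0, 1, 2, 7, 6, 11, 5, 4, 3, 9, 10, 8]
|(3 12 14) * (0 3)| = 4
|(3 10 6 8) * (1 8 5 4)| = 7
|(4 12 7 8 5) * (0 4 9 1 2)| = 9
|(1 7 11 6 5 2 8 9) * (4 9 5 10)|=21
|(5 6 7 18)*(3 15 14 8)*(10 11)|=|(3 15 14 8)(5 6 7 18)(10 11)|=4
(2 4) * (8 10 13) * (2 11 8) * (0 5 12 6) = (0 5 12 6)(2 4 11 8 10 13) = [5, 1, 4, 3, 11, 12, 0, 7, 10, 9, 13, 8, 6, 2]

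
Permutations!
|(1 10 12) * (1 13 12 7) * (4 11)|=6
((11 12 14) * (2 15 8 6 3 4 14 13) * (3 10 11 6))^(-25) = [0, 1, 11, 2, 15, 5, 3, 7, 13, 9, 4, 14, 6, 10, 8, 12] = (2 11 14 8 13 10 4 15 12 6 3)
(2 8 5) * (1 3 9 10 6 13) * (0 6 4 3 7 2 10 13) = (0 6)(1 7 2 8 5 10 4 3 9 13) = [6, 7, 8, 9, 3, 10, 0, 2, 5, 13, 4, 11, 12, 1]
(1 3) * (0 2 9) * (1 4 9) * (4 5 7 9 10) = (0 2 1 3 5 7 9)(4 10) = [2, 3, 1, 5, 10, 7, 6, 9, 8, 0, 4]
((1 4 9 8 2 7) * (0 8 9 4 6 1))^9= [8, 6, 7, 3, 4, 5, 1, 0, 2, 9]= (9)(0 8 2 7)(1 6)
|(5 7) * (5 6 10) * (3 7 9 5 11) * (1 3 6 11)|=|(1 3 7 11 6 10)(5 9)|=6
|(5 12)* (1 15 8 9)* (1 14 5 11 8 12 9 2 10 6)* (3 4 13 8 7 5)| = 15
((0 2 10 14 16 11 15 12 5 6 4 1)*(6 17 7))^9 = [17, 5, 7, 3, 12, 14, 15, 11, 8, 9, 6, 0, 10, 13, 4, 2, 1, 16] = (0 17 16 1 5 14 4 12 10 6 15 2 7 11)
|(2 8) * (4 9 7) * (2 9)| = 5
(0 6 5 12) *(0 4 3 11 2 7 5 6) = (2 7 5 12 4 3 11) = [0, 1, 7, 11, 3, 12, 6, 5, 8, 9, 10, 2, 4]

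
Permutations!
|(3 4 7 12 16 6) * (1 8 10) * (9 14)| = 6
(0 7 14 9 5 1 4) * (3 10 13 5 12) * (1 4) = (0 7 14 9 12 3 10 13 5 4) = [7, 1, 2, 10, 0, 4, 6, 14, 8, 12, 13, 11, 3, 5, 9]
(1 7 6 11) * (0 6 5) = [6, 7, 2, 3, 4, 0, 11, 5, 8, 9, 10, 1] = (0 6 11 1 7 5)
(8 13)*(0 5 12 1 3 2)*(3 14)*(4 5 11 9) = (0 11 9 4 5 12 1 14 3 2)(8 13) = [11, 14, 0, 2, 5, 12, 6, 7, 13, 4, 10, 9, 1, 8, 3]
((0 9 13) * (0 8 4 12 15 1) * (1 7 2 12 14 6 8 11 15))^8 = (0 1 12 2 7 15 11 13 9) = [1, 12, 7, 3, 4, 5, 6, 15, 8, 0, 10, 13, 2, 9, 14, 11]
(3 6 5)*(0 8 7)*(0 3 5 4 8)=(3 6 4 8 7)=[0, 1, 2, 6, 8, 5, 4, 3, 7]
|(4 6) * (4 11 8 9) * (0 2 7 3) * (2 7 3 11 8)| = 20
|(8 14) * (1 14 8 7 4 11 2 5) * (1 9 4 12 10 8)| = |(1 14 7 12 10 8)(2 5 9 4 11)| = 30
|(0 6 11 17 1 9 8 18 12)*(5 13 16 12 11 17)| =|(0 6 17 1 9 8 18 11 5 13 16 12)| =12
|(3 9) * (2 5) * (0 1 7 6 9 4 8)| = |(0 1 7 6 9 3 4 8)(2 5)| = 8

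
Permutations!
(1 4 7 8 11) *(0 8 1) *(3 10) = (0 8 11)(1 4 7)(3 10) = [8, 4, 2, 10, 7, 5, 6, 1, 11, 9, 3, 0]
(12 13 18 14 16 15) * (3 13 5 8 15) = (3 13 18 14 16)(5 8 15 12) = [0, 1, 2, 13, 4, 8, 6, 7, 15, 9, 10, 11, 5, 18, 16, 12, 3, 17, 14]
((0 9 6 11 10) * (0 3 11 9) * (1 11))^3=(1 3 10 11)(6 9)=[0, 3, 2, 10, 4, 5, 9, 7, 8, 6, 11, 1]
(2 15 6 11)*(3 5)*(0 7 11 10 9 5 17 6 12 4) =(0 7 11 2 15 12 4)(3 17 6 10 9 5) =[7, 1, 15, 17, 0, 3, 10, 11, 8, 5, 9, 2, 4, 13, 14, 12, 16, 6]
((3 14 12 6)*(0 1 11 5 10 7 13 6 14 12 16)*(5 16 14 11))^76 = [16, 0, 2, 6, 4, 1, 13, 10, 8, 9, 5, 12, 3, 7, 14, 15, 11] = (0 16 11 12 3 6 13 7 10 5 1)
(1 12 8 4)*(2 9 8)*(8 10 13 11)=[0, 12, 9, 3, 1, 5, 6, 7, 4, 10, 13, 8, 2, 11]=(1 12 2 9 10 13 11 8 4)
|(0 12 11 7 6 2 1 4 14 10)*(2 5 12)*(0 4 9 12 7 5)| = 9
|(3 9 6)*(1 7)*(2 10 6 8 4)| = 14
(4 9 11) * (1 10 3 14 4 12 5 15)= (1 10 3 14 4 9 11 12 5 15)= [0, 10, 2, 14, 9, 15, 6, 7, 8, 11, 3, 12, 5, 13, 4, 1]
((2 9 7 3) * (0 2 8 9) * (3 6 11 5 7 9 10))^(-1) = (0 2)(3 10 8)(5 11 6 7) = [2, 1, 0, 10, 4, 11, 7, 5, 3, 9, 8, 6]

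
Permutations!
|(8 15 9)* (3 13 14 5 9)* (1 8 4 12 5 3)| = |(1 8 15)(3 13 14)(4 12 5 9)| = 12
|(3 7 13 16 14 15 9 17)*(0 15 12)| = 10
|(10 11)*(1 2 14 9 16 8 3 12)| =|(1 2 14 9 16 8 3 12)(10 11)| =8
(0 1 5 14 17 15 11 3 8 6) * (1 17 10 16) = (0 17 15 11 3 8 6)(1 5 14 10 16) = [17, 5, 2, 8, 4, 14, 0, 7, 6, 9, 16, 3, 12, 13, 10, 11, 1, 15]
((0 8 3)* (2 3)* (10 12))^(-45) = (0 3 2 8)(10 12) = [3, 1, 8, 2, 4, 5, 6, 7, 0, 9, 12, 11, 10]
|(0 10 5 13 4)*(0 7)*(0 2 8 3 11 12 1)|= |(0 10 5 13 4 7 2 8 3 11 12 1)|= 12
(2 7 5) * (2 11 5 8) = [0, 1, 7, 3, 4, 11, 6, 8, 2, 9, 10, 5] = (2 7 8)(5 11)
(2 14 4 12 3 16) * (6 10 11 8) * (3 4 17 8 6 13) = (2 14 17 8 13 3 16)(4 12)(6 10 11) = [0, 1, 14, 16, 12, 5, 10, 7, 13, 9, 11, 6, 4, 3, 17, 15, 2, 8]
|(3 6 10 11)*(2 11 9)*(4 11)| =|(2 4 11 3 6 10 9)| =7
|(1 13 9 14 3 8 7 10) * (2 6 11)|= |(1 13 9 14 3 8 7 10)(2 6 11)|= 24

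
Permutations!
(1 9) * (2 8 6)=(1 9)(2 8 6)=[0, 9, 8, 3, 4, 5, 2, 7, 6, 1]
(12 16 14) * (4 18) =[0, 1, 2, 3, 18, 5, 6, 7, 8, 9, 10, 11, 16, 13, 12, 15, 14, 17, 4] =(4 18)(12 16 14)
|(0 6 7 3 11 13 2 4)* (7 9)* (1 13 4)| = 21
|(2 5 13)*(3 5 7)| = 5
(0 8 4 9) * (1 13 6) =[8, 13, 2, 3, 9, 5, 1, 7, 4, 0, 10, 11, 12, 6] =(0 8 4 9)(1 13 6)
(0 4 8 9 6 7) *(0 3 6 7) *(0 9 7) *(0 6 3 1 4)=(1 4 8 7)(6 9)=[0, 4, 2, 3, 8, 5, 9, 1, 7, 6]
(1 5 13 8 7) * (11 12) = (1 5 13 8 7)(11 12) = [0, 5, 2, 3, 4, 13, 6, 1, 7, 9, 10, 12, 11, 8]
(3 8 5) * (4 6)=(3 8 5)(4 6)=[0, 1, 2, 8, 6, 3, 4, 7, 5]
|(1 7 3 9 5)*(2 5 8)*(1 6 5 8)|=4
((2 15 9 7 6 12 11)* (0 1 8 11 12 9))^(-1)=(0 15 2 11 8 1)(6 7 9)=[15, 0, 11, 3, 4, 5, 7, 9, 1, 6, 10, 8, 12, 13, 14, 2]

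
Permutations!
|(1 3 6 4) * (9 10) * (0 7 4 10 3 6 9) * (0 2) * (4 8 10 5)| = 20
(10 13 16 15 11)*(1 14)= (1 14)(10 13 16 15 11)= [0, 14, 2, 3, 4, 5, 6, 7, 8, 9, 13, 10, 12, 16, 1, 11, 15]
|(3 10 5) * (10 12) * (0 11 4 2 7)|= |(0 11 4 2 7)(3 12 10 5)|= 20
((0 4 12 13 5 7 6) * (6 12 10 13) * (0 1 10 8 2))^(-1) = (0 2 8 4)(1 6 12 7 5 13 10) = [2, 6, 8, 3, 0, 13, 12, 5, 4, 9, 1, 11, 7, 10]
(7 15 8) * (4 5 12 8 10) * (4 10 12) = [0, 1, 2, 3, 5, 4, 6, 15, 7, 9, 10, 11, 8, 13, 14, 12] = (4 5)(7 15 12 8)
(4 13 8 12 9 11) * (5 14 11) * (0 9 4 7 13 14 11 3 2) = (0 9 5 11 7 13 8 12 4 14 3 2) = [9, 1, 0, 2, 14, 11, 6, 13, 12, 5, 10, 7, 4, 8, 3]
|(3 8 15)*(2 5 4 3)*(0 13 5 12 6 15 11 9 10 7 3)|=12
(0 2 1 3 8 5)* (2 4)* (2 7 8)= (0 4 7 8 5)(1 3 2)= [4, 3, 1, 2, 7, 0, 6, 8, 5]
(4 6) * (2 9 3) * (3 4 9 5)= (2 5 3)(4 6 9)= [0, 1, 5, 2, 6, 3, 9, 7, 8, 4]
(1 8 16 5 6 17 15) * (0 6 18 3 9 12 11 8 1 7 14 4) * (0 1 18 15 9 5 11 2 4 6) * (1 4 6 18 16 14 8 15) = [0, 16, 6, 5, 4, 1, 17, 8, 14, 12, 10, 15, 2, 13, 18, 7, 11, 9, 3] = (1 16 11 15 7 8 14 18 3 5)(2 6 17 9 12)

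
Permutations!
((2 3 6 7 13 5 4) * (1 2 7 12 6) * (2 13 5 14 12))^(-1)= (1 3 2 6 12 14 13)(4 5 7)= [0, 3, 6, 2, 5, 7, 12, 4, 8, 9, 10, 11, 14, 1, 13]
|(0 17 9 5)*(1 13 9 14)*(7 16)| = 14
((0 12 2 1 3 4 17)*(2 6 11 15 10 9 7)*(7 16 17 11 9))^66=(17)(1 4 15 7)(2 3 11 10)=[0, 4, 3, 11, 15, 5, 6, 1, 8, 9, 2, 10, 12, 13, 14, 7, 16, 17]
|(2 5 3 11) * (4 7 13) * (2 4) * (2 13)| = 6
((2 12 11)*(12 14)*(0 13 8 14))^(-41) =[13, 1, 0, 3, 4, 5, 6, 7, 14, 9, 10, 2, 11, 8, 12] =(0 13 8 14 12 11 2)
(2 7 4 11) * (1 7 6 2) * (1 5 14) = (1 7 4 11 5 14)(2 6) = [0, 7, 6, 3, 11, 14, 2, 4, 8, 9, 10, 5, 12, 13, 1]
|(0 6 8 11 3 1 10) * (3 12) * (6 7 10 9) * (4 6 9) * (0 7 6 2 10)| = |(0 6 8 11 12 3 1 4 2 10 7)| = 11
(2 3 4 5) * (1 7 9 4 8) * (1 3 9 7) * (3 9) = (2 3 8 9 4 5) = [0, 1, 3, 8, 5, 2, 6, 7, 9, 4]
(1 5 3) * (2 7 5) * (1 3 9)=(1 2 7 5 9)=[0, 2, 7, 3, 4, 9, 6, 5, 8, 1]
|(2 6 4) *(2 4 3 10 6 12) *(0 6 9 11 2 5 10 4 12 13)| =|(0 6 3 4 12 5 10 9 11 2 13)| =11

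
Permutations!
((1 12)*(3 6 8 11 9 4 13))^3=(1 12)(3 11 13 8 4 6 9)=[0, 12, 2, 11, 6, 5, 9, 7, 4, 3, 10, 13, 1, 8]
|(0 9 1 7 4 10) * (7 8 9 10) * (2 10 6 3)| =|(0 6 3 2 10)(1 8 9)(4 7)| =30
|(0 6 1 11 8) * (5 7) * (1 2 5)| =8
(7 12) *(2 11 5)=[0, 1, 11, 3, 4, 2, 6, 12, 8, 9, 10, 5, 7]=(2 11 5)(7 12)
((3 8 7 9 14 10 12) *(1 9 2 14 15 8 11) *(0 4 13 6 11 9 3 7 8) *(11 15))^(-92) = (0 6 4 15 13)(2 12 14 7 10) = [6, 1, 12, 3, 15, 5, 4, 10, 8, 9, 2, 11, 14, 0, 7, 13]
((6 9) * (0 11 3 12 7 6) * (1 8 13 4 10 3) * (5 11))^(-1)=(0 9 6 7 12 3 10 4 13 8 1 11 5)=[9, 11, 2, 10, 13, 0, 7, 12, 1, 6, 4, 5, 3, 8]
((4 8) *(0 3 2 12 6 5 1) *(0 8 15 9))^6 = (0 1 3 8 2 4 12 15 6 9 5) = [1, 3, 4, 8, 12, 0, 9, 7, 2, 5, 10, 11, 15, 13, 14, 6]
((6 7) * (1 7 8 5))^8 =(1 8 7 5 6) =[0, 8, 2, 3, 4, 6, 1, 5, 7]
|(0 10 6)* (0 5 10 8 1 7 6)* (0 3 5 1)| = 6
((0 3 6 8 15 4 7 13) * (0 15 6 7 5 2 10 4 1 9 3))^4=(1 13 3)(7 9 15)=[0, 13, 2, 1, 4, 5, 6, 9, 8, 15, 10, 11, 12, 3, 14, 7]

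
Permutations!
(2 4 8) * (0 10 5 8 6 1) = (0 10 5 8 2 4 6 1) = [10, 0, 4, 3, 6, 8, 1, 7, 2, 9, 5]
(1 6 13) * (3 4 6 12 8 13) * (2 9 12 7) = (1 7 2 9 12 8 13)(3 4 6) = [0, 7, 9, 4, 6, 5, 3, 2, 13, 12, 10, 11, 8, 1]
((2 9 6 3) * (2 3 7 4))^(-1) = (2 4 7 6 9) = [0, 1, 4, 3, 7, 5, 9, 6, 8, 2]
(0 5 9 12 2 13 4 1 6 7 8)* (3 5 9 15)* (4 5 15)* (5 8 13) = (0 9 12 2 5 4 1 6 7 13 8)(3 15) = [9, 6, 5, 15, 1, 4, 7, 13, 0, 12, 10, 11, 2, 8, 14, 3]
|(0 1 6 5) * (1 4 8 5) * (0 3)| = |(0 4 8 5 3)(1 6)| = 10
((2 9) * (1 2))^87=(9)=[0, 1, 2, 3, 4, 5, 6, 7, 8, 9]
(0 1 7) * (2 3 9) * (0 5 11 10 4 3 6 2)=(0 1 7 5 11 10 4 3 9)(2 6)=[1, 7, 6, 9, 3, 11, 2, 5, 8, 0, 4, 10]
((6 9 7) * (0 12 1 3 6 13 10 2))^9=[2, 12, 10, 1, 4, 5, 3, 9, 8, 6, 13, 11, 0, 7]=(0 2 10 13 7 9 6 3 1 12)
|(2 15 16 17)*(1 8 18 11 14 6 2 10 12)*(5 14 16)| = 40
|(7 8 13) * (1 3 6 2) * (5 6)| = |(1 3 5 6 2)(7 8 13)| = 15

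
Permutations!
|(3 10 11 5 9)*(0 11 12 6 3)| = 4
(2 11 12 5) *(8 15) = [0, 1, 11, 3, 4, 2, 6, 7, 15, 9, 10, 12, 5, 13, 14, 8] = (2 11 12 5)(8 15)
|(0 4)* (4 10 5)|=4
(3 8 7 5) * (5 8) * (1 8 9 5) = (1 8 7 9 5 3) = [0, 8, 2, 1, 4, 3, 6, 9, 7, 5]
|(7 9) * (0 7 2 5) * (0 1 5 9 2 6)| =|(0 7 2 9 6)(1 5)| =10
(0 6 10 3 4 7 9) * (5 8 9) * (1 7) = (0 6 10 3 4 1 7 5 8 9) = [6, 7, 2, 4, 1, 8, 10, 5, 9, 0, 3]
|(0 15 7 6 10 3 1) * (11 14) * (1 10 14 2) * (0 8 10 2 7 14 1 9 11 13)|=|(0 15 14 13)(1 8 10 3 2 9 11 7 6)|=36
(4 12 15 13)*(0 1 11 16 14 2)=[1, 11, 0, 3, 12, 5, 6, 7, 8, 9, 10, 16, 15, 4, 2, 13, 14]=(0 1 11 16 14 2)(4 12 15 13)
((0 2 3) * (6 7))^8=(7)(0 3 2)=[3, 1, 0, 2, 4, 5, 6, 7]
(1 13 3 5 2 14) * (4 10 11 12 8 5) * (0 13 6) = [13, 6, 14, 4, 10, 2, 0, 7, 5, 9, 11, 12, 8, 3, 1] = (0 13 3 4 10 11 12 8 5 2 14 1 6)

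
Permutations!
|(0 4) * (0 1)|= 3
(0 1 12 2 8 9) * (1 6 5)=(0 6 5 1 12 2 8 9)=[6, 12, 8, 3, 4, 1, 5, 7, 9, 0, 10, 11, 2]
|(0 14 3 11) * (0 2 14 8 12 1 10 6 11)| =|(0 8 12 1 10 6 11 2 14 3)| =10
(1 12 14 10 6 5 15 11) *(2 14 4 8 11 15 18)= (1 12 4 8 11)(2 14 10 6 5 18)= [0, 12, 14, 3, 8, 18, 5, 7, 11, 9, 6, 1, 4, 13, 10, 15, 16, 17, 2]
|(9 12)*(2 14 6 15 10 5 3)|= 14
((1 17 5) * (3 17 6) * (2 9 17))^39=(1 9 6 17 3 5 2)=[0, 9, 1, 5, 4, 2, 17, 7, 8, 6, 10, 11, 12, 13, 14, 15, 16, 3]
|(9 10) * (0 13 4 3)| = 4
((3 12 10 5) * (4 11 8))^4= [0, 1, 2, 3, 11, 5, 6, 7, 4, 9, 10, 8, 12]= (12)(4 11 8)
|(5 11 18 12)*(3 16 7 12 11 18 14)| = 8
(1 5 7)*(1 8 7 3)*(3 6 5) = [0, 3, 2, 1, 4, 6, 5, 8, 7] = (1 3)(5 6)(7 8)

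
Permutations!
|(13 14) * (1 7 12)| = 6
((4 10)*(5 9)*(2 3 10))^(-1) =(2 4 10 3)(5 9) =[0, 1, 4, 2, 10, 9, 6, 7, 8, 5, 3]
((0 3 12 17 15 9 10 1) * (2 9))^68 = [2, 15, 3, 9, 4, 5, 6, 7, 8, 12, 17, 11, 10, 13, 14, 0, 16, 1] = (0 2 3 9 12 10 17 1 15)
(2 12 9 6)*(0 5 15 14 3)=(0 5 15 14 3)(2 12 9 6)=[5, 1, 12, 0, 4, 15, 2, 7, 8, 6, 10, 11, 9, 13, 3, 14]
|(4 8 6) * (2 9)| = |(2 9)(4 8 6)| = 6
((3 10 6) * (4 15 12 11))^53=(3 6 10)(4 15 12 11)=[0, 1, 2, 6, 15, 5, 10, 7, 8, 9, 3, 4, 11, 13, 14, 12]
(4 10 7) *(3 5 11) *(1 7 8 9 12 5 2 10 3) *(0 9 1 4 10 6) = [9, 7, 6, 2, 3, 11, 0, 10, 1, 12, 8, 4, 5] = (0 9 12 5 11 4 3 2 6)(1 7 10 8)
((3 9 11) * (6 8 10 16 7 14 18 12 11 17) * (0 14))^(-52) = (18) = [0, 1, 2, 3, 4, 5, 6, 7, 8, 9, 10, 11, 12, 13, 14, 15, 16, 17, 18]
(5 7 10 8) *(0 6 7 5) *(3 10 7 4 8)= [6, 1, 2, 10, 8, 5, 4, 7, 0, 9, 3]= (0 6 4 8)(3 10)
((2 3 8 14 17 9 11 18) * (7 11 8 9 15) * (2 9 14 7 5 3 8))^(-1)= (2 9 18 11 7 8)(3 5 15 17 14)= [0, 1, 9, 5, 4, 15, 6, 8, 2, 18, 10, 7, 12, 13, 3, 17, 16, 14, 11]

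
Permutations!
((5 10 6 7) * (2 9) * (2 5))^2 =[0, 1, 5, 3, 4, 6, 2, 9, 8, 10, 7] =(2 5 6)(7 9 10)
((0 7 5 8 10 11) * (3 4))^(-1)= (0 11 10 8 5 7)(3 4)= [11, 1, 2, 4, 3, 7, 6, 0, 5, 9, 8, 10]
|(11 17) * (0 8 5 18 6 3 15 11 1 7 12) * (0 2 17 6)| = |(0 8 5 18)(1 7 12 2 17)(3 15 11 6)| = 20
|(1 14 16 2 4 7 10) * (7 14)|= 12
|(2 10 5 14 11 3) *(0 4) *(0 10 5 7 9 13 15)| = |(0 4 10 7 9 13 15)(2 5 14 11 3)| = 35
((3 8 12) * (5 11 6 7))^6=(12)(5 6)(7 11)=[0, 1, 2, 3, 4, 6, 5, 11, 8, 9, 10, 7, 12]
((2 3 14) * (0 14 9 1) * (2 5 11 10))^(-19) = [1, 9, 10, 2, 4, 14, 6, 7, 8, 3, 11, 5, 12, 13, 0] = (0 1 9 3 2 10 11 5 14)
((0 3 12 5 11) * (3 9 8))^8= [9, 1, 2, 12, 4, 11, 6, 7, 3, 8, 10, 0, 5]= (0 9 8 3 12 5 11)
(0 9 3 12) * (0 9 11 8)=[11, 1, 2, 12, 4, 5, 6, 7, 0, 3, 10, 8, 9]=(0 11 8)(3 12 9)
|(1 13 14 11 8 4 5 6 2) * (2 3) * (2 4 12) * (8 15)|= |(1 13 14 11 15 8 12 2)(3 4 5 6)|= 8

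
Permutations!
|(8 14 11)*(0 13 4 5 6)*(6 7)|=6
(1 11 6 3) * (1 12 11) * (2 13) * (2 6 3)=(2 13 6)(3 12 11)=[0, 1, 13, 12, 4, 5, 2, 7, 8, 9, 10, 3, 11, 6]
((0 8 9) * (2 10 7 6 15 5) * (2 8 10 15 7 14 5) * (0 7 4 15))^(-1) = (0 2 15 4 6 7 9 8 5 14 10) = [2, 1, 15, 3, 6, 14, 7, 9, 5, 8, 0, 11, 12, 13, 10, 4]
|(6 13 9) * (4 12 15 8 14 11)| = 6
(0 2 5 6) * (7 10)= [2, 1, 5, 3, 4, 6, 0, 10, 8, 9, 7]= (0 2 5 6)(7 10)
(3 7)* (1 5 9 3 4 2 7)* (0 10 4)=(0 10 4 2 7)(1 5 9 3)=[10, 5, 7, 1, 2, 9, 6, 0, 8, 3, 4]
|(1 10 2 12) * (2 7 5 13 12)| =|(1 10 7 5 13 12)| =6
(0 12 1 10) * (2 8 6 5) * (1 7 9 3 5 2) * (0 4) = [12, 10, 8, 5, 0, 1, 2, 9, 6, 3, 4, 11, 7] = (0 12 7 9 3 5 1 10 4)(2 8 6)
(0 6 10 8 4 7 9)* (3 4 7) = (0 6 10 8 7 9)(3 4) = [6, 1, 2, 4, 3, 5, 10, 9, 7, 0, 8]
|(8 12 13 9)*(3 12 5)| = 6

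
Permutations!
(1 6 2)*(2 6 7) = [0, 7, 1, 3, 4, 5, 6, 2] = (1 7 2)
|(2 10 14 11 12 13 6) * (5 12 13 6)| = |(2 10 14 11 13 5 12 6)| = 8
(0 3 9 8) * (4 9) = [3, 1, 2, 4, 9, 5, 6, 7, 0, 8] = (0 3 4 9 8)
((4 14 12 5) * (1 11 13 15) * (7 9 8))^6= (1 13)(4 12)(5 14)(11 15)= [0, 13, 2, 3, 12, 14, 6, 7, 8, 9, 10, 15, 4, 1, 5, 11]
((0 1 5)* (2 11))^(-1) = (0 5 1)(2 11) = [5, 0, 11, 3, 4, 1, 6, 7, 8, 9, 10, 2]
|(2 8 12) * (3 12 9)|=|(2 8 9 3 12)|=5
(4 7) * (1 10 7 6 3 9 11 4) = [0, 10, 2, 9, 6, 5, 3, 1, 8, 11, 7, 4] = (1 10 7)(3 9 11 4 6)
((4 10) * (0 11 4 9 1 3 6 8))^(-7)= [4, 6, 2, 8, 9, 5, 0, 7, 11, 3, 1, 10]= (0 4 9 3 8 11 10 1 6)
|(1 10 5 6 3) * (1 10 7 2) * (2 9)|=4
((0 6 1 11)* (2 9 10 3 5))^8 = (11)(2 3 9 5 10) = [0, 1, 3, 9, 4, 10, 6, 7, 8, 5, 2, 11]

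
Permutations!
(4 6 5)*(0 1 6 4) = (0 1 6 5) = [1, 6, 2, 3, 4, 0, 5]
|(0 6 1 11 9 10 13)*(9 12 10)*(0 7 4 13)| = |(0 6 1 11 12 10)(4 13 7)| = 6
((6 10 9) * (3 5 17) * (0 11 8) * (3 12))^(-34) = (0 8 11)(3 17)(5 12)(6 9 10) = [8, 1, 2, 17, 4, 12, 9, 7, 11, 10, 6, 0, 5, 13, 14, 15, 16, 3]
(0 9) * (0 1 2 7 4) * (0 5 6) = (0 9 1 2 7 4 5 6) = [9, 2, 7, 3, 5, 6, 0, 4, 8, 1]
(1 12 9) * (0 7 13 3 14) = (0 7 13 3 14)(1 12 9) = [7, 12, 2, 14, 4, 5, 6, 13, 8, 1, 10, 11, 9, 3, 0]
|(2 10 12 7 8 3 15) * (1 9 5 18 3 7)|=|(1 9 5 18 3 15 2 10 12)(7 8)|=18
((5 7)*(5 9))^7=(5 7 9)=[0, 1, 2, 3, 4, 7, 6, 9, 8, 5]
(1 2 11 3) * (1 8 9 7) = [0, 2, 11, 8, 4, 5, 6, 1, 9, 7, 10, 3] = (1 2 11 3 8 9 7)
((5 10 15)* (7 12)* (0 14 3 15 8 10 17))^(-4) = (0 3 5)(14 15 17) = [3, 1, 2, 5, 4, 0, 6, 7, 8, 9, 10, 11, 12, 13, 15, 17, 16, 14]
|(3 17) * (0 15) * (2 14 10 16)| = |(0 15)(2 14 10 16)(3 17)| = 4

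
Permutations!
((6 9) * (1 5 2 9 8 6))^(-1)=(1 9 2 5)(6 8)=[0, 9, 5, 3, 4, 1, 8, 7, 6, 2]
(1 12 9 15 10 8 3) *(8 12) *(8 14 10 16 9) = [0, 14, 2, 1, 4, 5, 6, 7, 3, 15, 12, 11, 8, 13, 10, 16, 9] = (1 14 10 12 8 3)(9 15 16)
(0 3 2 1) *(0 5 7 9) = [3, 5, 1, 2, 4, 7, 6, 9, 8, 0] = (0 3 2 1 5 7 9)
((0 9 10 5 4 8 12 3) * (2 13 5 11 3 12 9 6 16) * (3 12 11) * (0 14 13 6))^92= (2 16 6)(3 4)(5 10)(8 14)(9 13)= [0, 1, 16, 4, 3, 10, 2, 7, 14, 13, 5, 11, 12, 9, 8, 15, 6]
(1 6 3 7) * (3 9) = (1 6 9 3 7) = [0, 6, 2, 7, 4, 5, 9, 1, 8, 3]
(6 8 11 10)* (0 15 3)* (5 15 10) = (0 10 6 8 11 5 15 3) = [10, 1, 2, 0, 4, 15, 8, 7, 11, 9, 6, 5, 12, 13, 14, 3]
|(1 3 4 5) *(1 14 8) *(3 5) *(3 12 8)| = |(1 5 14 3 4 12 8)| = 7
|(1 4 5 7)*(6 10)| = 4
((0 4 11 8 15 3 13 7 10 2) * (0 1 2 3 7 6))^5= [7, 2, 1, 11, 10, 5, 15, 0, 13, 9, 4, 3, 12, 8, 14, 6]= (0 7)(1 2)(3 11)(4 10)(6 15)(8 13)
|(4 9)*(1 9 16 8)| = 5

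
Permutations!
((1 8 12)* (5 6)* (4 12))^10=(1 4)(8 12)=[0, 4, 2, 3, 1, 5, 6, 7, 12, 9, 10, 11, 8]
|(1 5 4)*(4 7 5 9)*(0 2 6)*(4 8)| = |(0 2 6)(1 9 8 4)(5 7)| = 12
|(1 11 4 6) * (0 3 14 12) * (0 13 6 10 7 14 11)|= |(0 3 11 4 10 7 14 12 13 6 1)|= 11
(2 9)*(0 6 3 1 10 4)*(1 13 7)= (0 6 3 13 7 1 10 4)(2 9)= [6, 10, 9, 13, 0, 5, 3, 1, 8, 2, 4, 11, 12, 7]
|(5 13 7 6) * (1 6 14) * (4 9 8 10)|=|(1 6 5 13 7 14)(4 9 8 10)|=12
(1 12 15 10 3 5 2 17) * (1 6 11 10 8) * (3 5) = (1 12 15 8)(2 17 6 11 10 5) = [0, 12, 17, 3, 4, 2, 11, 7, 1, 9, 5, 10, 15, 13, 14, 8, 16, 6]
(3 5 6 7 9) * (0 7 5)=(0 7 9 3)(5 6)=[7, 1, 2, 0, 4, 6, 5, 9, 8, 3]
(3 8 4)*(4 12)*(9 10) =[0, 1, 2, 8, 3, 5, 6, 7, 12, 10, 9, 11, 4] =(3 8 12 4)(9 10)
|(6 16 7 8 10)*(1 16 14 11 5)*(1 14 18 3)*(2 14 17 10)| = 13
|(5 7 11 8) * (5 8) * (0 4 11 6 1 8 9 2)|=|(0 4 11 5 7 6 1 8 9 2)|=10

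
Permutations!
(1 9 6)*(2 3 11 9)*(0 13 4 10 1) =(0 13 4 10 1 2 3 11 9 6) =[13, 2, 3, 11, 10, 5, 0, 7, 8, 6, 1, 9, 12, 4]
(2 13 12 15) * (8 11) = (2 13 12 15)(8 11) = [0, 1, 13, 3, 4, 5, 6, 7, 11, 9, 10, 8, 15, 12, 14, 2]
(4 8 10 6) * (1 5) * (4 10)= (1 5)(4 8)(6 10)= [0, 5, 2, 3, 8, 1, 10, 7, 4, 9, 6]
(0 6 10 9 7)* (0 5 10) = (0 6)(5 10 9 7) = [6, 1, 2, 3, 4, 10, 0, 5, 8, 7, 9]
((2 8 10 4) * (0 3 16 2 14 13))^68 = [10, 1, 13, 4, 16, 5, 6, 7, 0, 9, 3, 11, 12, 8, 2, 15, 14] = (0 10 3 4 16 14 2 13 8)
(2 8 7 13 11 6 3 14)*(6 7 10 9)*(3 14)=(2 8 10 9 6 14)(7 13 11)=[0, 1, 8, 3, 4, 5, 14, 13, 10, 6, 9, 7, 12, 11, 2]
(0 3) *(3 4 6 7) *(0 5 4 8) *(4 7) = [8, 1, 2, 5, 6, 7, 4, 3, 0] = (0 8)(3 5 7)(4 6)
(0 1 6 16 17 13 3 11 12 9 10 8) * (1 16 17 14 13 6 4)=(0 16 14 13 3 11 12 9 10 8)(1 4)(6 17)=[16, 4, 2, 11, 1, 5, 17, 7, 0, 10, 8, 12, 9, 3, 13, 15, 14, 6]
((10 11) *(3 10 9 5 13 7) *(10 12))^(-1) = [0, 1, 2, 7, 4, 9, 6, 13, 8, 11, 12, 10, 3, 5] = (3 7 13 5 9 11 10 12)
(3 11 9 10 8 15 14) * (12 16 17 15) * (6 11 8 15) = [0, 1, 2, 8, 4, 5, 11, 7, 12, 10, 15, 9, 16, 13, 3, 14, 17, 6] = (3 8 12 16 17 6 11 9 10 15 14)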